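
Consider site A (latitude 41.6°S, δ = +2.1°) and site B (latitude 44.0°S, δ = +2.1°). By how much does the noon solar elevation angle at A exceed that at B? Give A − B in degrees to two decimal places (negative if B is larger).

A: 90° − |-41.6 − (2.1)| = 46.30°.
B: 90° − |-44.0 − (2.1)| = 43.90°.
A − B = 46.30 − 43.90 = 2.40°.

+2.40°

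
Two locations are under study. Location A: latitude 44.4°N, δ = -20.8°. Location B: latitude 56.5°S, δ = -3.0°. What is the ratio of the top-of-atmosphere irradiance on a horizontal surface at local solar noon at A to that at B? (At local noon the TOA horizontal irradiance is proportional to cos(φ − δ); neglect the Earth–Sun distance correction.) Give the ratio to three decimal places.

A: cos θ_z = cos(44.4° − (-20.8°)) = 0.4195.
B: cos θ_z = cos(-56.5° − (-3.0°)) = 0.5948.
Ratio A/B = 0.4195 / 0.5948 = 0.7053.

0.705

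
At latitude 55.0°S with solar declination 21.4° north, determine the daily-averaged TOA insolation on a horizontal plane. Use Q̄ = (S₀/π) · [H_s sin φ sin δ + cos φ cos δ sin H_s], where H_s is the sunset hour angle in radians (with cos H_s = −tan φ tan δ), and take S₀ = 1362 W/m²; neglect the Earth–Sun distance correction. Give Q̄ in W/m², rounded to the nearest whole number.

65 W/m²

The sunset hour angle satisfies cos H_s = −tan φ tan δ = 0.5597, giving H_s = 55.96°. In radians, H_s = 0.9767.
H_s sin φ sin δ = 0.9767 × -0.8192 × 0.3649 = -0.2920.
cos φ cos δ sin H_s = 0.5736 × 0.9311 × 0.8287 = 0.4426.
Q̄ = (1362/π) × (-0.2920 + 0.4426) = 433.54 × 0.1506 = 65.29 W/m².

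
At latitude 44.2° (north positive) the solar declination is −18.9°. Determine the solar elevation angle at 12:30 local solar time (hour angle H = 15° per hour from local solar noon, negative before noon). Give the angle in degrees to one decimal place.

Hour angle H = 15° × (12.5 − 12) = 7.50°.
cos θ_z = sin(44.2°) sin(-18.9°) + cos(44.2°) cos(-18.9°) cos(7.50°) = -0.2258 + 0.6725 = 0.4467.
θ_z = arccos(0.4467) = 63.47°, so the elevation is 90° − 63.47° = 26.53°.

26.5°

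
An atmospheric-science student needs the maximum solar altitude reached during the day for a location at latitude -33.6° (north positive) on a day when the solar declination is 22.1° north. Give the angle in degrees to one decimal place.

At local solar noon the hour angle is zero, so the elevation is 90° − |φ − δ| = 90° − |-33.6° − (22.1°)| = 90° − 55.7° = 34.3°.

34.3°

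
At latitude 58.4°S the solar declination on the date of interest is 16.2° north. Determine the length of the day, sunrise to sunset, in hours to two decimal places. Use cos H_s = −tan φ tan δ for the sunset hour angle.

−tan φ tan δ = −(-1.6255)(0.2905) = 0.4722; H_s = arccos(0.4722) = 61.82°.
Day length = 2 H_s / 15° h⁻¹ = 123.64° / 15 = 8.243 h.

8.24 hours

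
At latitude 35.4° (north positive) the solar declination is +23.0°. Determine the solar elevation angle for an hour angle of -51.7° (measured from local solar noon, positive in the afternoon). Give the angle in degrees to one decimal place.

43.7°

cos θ_z = sin(35.4°) sin(23.0°) + cos(35.4°) cos(23.0°) cos(-51.70°) = 0.2263 + 0.4650 = 0.6913.
θ_z = arccos(0.6913) = 46.27°, so the elevation is 90° − 46.27° = 43.73°.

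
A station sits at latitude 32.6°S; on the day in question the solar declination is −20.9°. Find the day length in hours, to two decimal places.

13.88 hours

cos H_s = −tan(-32.6°) · tan(-20.9°) = -0.2442, so H_s = arccos(-0.2442) = 104.13°.
Day length = 2 H_s / 15° h⁻¹ = 208.26° / 15 = 13.884 h.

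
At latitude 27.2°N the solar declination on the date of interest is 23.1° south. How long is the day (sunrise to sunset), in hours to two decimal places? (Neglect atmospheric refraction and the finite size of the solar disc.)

10.31 hours

cos H_s = −tan(27.2°) · tan(-23.1°) = 0.2192, so H_s = arccos(0.2192) = 77.34°.
Day length = 2 H_s / 15° h⁻¹ = 154.68° / 15 = 10.312 h.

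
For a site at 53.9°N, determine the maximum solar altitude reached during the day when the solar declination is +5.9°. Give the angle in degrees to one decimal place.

At local solar noon the hour angle is zero, so the elevation is 90° − |φ − δ| = 90° − |53.9° − (5.9°)| = 90° − 48.0° = 42.0°.

42.0°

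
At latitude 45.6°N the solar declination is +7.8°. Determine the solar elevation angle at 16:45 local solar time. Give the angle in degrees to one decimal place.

18.6°

Hour angle H = 15° × (16.75 − 12) = 71.25°.
cos θ_z = sin φ sin δ + cos φ cos δ cos H = (0.7145)(0.1357) + (0.6997)(0.9907)(0.3214) = 0.3197.
θ_z = arccos(0.3197) = 71.36°, so the elevation is 90° − 71.36° = 18.64°.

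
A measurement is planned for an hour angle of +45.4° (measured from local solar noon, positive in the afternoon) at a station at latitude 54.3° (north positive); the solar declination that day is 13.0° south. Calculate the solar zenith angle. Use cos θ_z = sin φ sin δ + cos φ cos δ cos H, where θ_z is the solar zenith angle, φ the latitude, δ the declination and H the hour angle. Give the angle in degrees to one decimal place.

cos θ_z = sin φ sin δ + cos φ cos δ cos H = (0.8121)(-0.2250) + (0.5835)(0.9744)(0.7022) = 0.2165.
θ_z = arccos(0.2165) = 77.50°.

77.5°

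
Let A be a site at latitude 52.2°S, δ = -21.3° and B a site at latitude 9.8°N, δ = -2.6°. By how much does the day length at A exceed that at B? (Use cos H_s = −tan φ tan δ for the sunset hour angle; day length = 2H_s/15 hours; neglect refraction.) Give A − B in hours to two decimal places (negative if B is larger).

+4.08 h

A: H_s = arccos(−tan -52.2° · tan -21.3°) = 120.17°, so 2H_s/15 = 16.0227 h.
B: H_s = arccos(−tan 9.8° · tan -2.6°) = 89.55°, so 2H_s/15 = 11.9400 h.
A − B = 16.0227 − 11.9400 = 4.0827 h.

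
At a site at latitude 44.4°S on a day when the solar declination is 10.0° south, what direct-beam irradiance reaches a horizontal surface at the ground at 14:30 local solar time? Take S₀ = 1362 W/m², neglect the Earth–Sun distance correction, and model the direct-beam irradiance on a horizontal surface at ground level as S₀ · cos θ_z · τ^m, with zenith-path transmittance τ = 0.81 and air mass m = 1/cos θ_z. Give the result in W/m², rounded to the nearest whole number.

Hour angle H = 15° × (14.5 − 12) = 37.50°.
With φ = -44.4°, δ = -10.0°, H = 37.50°: sin φ sin δ = 0.1215, cos φ cos δ cos H = 0.5582, so cos θ_z = 0.6797.
Air mass m = 1/cos θ_z = 1/0.6797 = 1.471; τ^m = 0.81^1.471 = 0.7335.
Surface direct beam = 1362 × 0.6797 × 0.7335 = 679.04 W/m².

679 W/m²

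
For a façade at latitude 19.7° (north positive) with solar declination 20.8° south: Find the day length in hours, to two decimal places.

10.96 hours

The sunset hour angle satisfies cos H_s = −tan φ tan δ = 0.1360, giving H_s = 82.18°.
Day length = 2 H_s / 15° h⁻¹ = 164.36° / 15 = 10.957 h.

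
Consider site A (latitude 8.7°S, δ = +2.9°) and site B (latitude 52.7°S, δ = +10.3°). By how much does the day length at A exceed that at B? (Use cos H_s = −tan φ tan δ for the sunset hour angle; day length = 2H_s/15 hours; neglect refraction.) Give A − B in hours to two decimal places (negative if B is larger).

+1.78 h

A: H_s = arccos(−tan -8.7° · tan 2.9°) = 89.56°, so 2H_s/15 = 11.9413 h.
B: H_s = arccos(−tan -52.7° · tan 10.3°) = 76.20°, so 2H_s/15 = 10.1600 h.
A − B = 11.9413 − 10.1600 = 1.7813 h.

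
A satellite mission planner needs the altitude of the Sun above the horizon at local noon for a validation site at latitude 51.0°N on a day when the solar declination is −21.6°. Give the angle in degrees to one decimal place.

17.4°

At local solar noon the hour angle is zero, so the elevation is 90° − |φ − δ| = 90° − |51.0° − (-21.6°)| = 90° − 72.6° = 17.4°.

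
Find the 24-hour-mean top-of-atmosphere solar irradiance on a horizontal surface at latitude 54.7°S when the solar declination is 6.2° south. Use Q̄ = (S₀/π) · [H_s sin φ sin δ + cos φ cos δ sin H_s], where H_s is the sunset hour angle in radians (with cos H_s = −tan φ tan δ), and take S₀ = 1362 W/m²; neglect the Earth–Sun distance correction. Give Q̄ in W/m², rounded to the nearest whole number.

cos H_s = −tan(-54.7°) · tan(-6.2°) = -0.1534, so H_s = arccos(-0.1534) = 98.82°. In radians, H_s = 1.7247.
H_s sin φ sin δ = 1.7247 × -0.8161 × -0.1080 = 0.1520.
cos φ cos δ sin H_s = 0.5779 × 0.9942 × 0.9882 = 0.5678.
Q̄ = (1362/π) × (0.1520 + 0.5678) = 433.54 × 0.7198 = 312.06 W/m².

312 W/m²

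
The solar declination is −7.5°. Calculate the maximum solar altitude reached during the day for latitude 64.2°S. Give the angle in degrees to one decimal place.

33.3°

At local solar noon the hour angle is zero, so the elevation is 90° − |φ − δ| = 90° − |-64.2° − (-7.5°)| = 90° − 56.7° = 33.3°.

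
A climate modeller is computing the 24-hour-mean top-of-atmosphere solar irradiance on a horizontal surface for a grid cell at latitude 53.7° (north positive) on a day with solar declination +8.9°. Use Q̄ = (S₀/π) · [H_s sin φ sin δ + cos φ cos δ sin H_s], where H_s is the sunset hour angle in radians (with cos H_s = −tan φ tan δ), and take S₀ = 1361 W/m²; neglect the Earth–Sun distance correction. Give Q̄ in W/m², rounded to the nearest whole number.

−tan φ tan δ = −(1.3613)(0.1566) = -0.2132; H_s = arccos(-0.2132) = 102.31°. In radians, H_s = 1.7856.
H_s sin φ sin δ = 1.7856 × 0.8059 × 0.1547 = 0.2226.
cos φ cos δ sin H_s = 0.5920 × 0.9880 × 0.9770 = 0.5714.
Q̄ = (1361/π) × (0.2226 + 0.5714) = 433.22 × 0.7940 = 343.98 W/m².

344 W/m²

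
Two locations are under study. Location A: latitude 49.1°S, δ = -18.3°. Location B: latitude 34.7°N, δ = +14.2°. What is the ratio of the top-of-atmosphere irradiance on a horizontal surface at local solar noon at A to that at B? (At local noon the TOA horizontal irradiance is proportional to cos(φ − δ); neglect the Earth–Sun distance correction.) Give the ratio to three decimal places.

0.917

A: cos θ_z = cos(-49.1° − (-18.3°)) = 0.8590.
B: cos θ_z = cos(34.7° − (14.2°)) = 0.9367.
Ratio A/B = 0.8590 / 0.9367 = 0.9170.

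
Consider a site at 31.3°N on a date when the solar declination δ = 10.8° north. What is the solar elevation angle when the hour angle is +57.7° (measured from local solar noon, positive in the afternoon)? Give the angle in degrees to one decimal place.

33.1°

cos θ_z = sin(31.3°) sin(10.8°) + cos(31.3°) cos(10.8°) cos(57.70°) = 0.0973 + 0.4485 = 0.5458.
θ_z = arccos(0.5458) = 56.92°, so the elevation is 90° − 56.92° = 33.08°.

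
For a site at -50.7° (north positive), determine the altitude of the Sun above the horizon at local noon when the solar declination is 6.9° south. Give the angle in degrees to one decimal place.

46.2°

At local solar noon the hour angle is zero, so the elevation is 90° − |φ − δ| = 90° − |-50.7° − (-6.9°)| = 90° − 43.8° = 46.2°.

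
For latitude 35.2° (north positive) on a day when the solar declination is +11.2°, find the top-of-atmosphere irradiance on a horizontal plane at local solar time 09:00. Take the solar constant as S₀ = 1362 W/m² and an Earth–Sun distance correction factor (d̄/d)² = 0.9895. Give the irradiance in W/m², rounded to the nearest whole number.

915 W/m²

Hour angle H = 15° × (9 − 12) = -45.00°.
cos θ_z = sin(35.2°) sin(11.2°) + cos(35.2°) cos(11.2°) cos(-45.00°) = 0.1120 + 0.5668 = 0.6788.
Top-of-atmosphere irradiance = S₀ (d̄/d)² cos θ_z = 1362 × 0.9895 × 0.6788 = 914.82 W/m².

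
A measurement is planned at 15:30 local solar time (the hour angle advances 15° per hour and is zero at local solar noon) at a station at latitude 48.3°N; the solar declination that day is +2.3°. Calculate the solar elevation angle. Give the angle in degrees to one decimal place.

25.8°

Hour angle H = 15° × (15.5 − 12) = 52.50°.
With φ = 48.3°, δ = 2.3°, H = 52.50°: sin φ sin δ = 0.0300, cos φ cos δ cos H = 0.4046, so cos θ_z = 0.4346.
θ_z = arccos(0.4346) = 64.24°, so the elevation is 90° − 64.24° = 25.76°.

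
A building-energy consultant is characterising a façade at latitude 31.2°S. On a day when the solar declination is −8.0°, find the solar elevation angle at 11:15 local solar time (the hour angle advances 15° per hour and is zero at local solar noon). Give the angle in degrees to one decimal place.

64.5°

Hour angle H = 15° × (11.25 − 12) = -11.25°.
cos θ_z = sin(-31.2°) sin(-8.0°) + cos(-31.2°) cos(-8.0°) cos(-11.25°) = 0.0721 + 0.8308 = 0.9029.
θ_z = arccos(0.9029) = 25.46°, so the elevation is 90° − 25.46° = 64.54°.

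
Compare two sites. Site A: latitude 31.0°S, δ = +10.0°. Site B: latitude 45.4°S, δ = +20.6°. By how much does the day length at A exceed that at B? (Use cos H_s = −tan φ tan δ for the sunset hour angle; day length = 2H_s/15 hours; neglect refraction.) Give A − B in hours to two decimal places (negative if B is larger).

+2.18 h

A: H_s = arccos(−tan -31.0° · tan 10.0°) = 83.92°, so 2H_s/15 = 11.1893 h.
B: H_s = arccos(−tan -45.4° · tan 20.6°) = 67.59°, so 2H_s/15 = 9.0120 h.
A − B = 11.1893 − 9.0120 = 2.1773 h.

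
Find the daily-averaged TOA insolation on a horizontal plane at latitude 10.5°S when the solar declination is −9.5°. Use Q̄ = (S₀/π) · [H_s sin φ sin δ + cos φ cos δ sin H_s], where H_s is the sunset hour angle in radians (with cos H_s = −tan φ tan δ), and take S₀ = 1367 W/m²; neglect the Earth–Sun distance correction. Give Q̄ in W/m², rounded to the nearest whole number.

443 W/m²

cos H_s = −tan(-10.5°) · tan(-9.5°) = -0.0310, so H_s = arccos(-0.0310) = 91.78°. In radians, H_s = 1.6019.
H_s sin φ sin δ = 1.6019 × -0.1822 × -0.1650 = 0.0482.
cos φ cos δ sin H_s = 0.9833 × 0.9863 × 0.9995 = 0.9693.
Q̄ = (1367/π) × (0.0482 + 0.9693) = 435.13 × 1.0175 = 442.74 W/m².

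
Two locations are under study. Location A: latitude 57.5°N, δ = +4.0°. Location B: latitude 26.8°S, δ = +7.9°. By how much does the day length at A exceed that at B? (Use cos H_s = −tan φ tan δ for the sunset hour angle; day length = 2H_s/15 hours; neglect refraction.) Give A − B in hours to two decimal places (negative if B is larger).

A: H_s = arccos(−tan 57.5° · tan 4.0°) = 96.30°, so 2H_s/15 = 12.8400 h.
B: H_s = arccos(−tan -26.8° · tan 7.9°) = 85.98°, so 2H_s/15 = 11.4640 h.
A − B = 12.8400 − 11.4640 = 1.3760 h.

+1.38 h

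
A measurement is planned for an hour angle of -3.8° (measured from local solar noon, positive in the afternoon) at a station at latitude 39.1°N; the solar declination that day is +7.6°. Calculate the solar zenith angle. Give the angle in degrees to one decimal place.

31.7°

cos θ_z = sin φ sin δ + cos φ cos δ cos H = (0.6307)(0.1323) + (0.7760)(0.9912)(0.9978) = 0.8509.
θ_z = arccos(0.8509) = 31.69°.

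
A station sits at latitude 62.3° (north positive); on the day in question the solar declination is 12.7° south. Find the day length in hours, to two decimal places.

The sunset hour angle satisfies cos H_s = −tan φ tan δ = 0.4292, giving H_s = 64.58°.
Day length = 2 H_s / 15° h⁻¹ = 129.16° / 15 = 8.611 h.

8.61 hours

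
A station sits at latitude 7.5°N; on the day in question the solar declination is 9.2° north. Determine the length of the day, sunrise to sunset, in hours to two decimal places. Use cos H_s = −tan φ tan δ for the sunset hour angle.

12.16 hours

cos H_s = −tan(7.5°) · tan(9.2°) = -0.0213, so H_s = arccos(-0.0213) = 91.22°.
Day length = 2 H_s / 15° h⁻¹ = 182.44° / 15 = 12.163 h.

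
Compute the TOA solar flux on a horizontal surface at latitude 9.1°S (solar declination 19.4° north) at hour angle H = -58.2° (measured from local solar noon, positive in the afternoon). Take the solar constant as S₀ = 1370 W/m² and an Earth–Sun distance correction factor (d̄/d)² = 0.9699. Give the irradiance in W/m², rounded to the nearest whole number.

582 W/m²

With φ = -9.1°, δ = 19.4°, H = -58.20°: sin φ sin δ = -0.0525, cos φ cos δ cos H = 0.4908, so cos θ_z = 0.4383.
Top-of-atmosphere irradiance = S₀ (d̄/d)² cos θ_z = 1370 × 0.9699 × 0.4383 = 582.40 W/m².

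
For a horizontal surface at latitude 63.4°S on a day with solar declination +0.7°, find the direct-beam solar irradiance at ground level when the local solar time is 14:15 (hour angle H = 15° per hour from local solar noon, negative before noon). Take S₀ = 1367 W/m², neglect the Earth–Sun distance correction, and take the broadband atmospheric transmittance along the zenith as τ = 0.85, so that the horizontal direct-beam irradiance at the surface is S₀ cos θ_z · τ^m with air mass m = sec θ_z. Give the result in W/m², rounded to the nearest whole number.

Hour angle H = 15° × (14.25 − 12) = 33.75°.
cos θ_z = sin φ sin δ + cos φ cos δ cos H = (-0.8942)(0.0122) + (0.4478)(0.9999)(0.8315) = 0.3614.
Air mass m = 1/cos θ_z = 1/0.3614 = 2.767; τ^m = 0.85^2.767 = 0.6378.
Surface direct beam = 1367 × 0.3614 × 0.6378 = 315.09 W/m².

315 W/m²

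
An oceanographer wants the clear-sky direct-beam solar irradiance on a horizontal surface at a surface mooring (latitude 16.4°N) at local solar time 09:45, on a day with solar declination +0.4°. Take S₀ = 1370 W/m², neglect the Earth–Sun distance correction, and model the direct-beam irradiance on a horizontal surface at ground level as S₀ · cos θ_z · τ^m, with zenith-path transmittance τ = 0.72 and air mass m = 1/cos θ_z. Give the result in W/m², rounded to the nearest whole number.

Hour angle H = 15° × (9.75 − 12) = -33.75°.
With φ = 16.4°, δ = 0.4°, H = -33.75°: sin φ sin δ = 0.0020, cos φ cos δ cos H = 0.7976, so cos θ_z = 0.7996.
Air mass m = 1/cos θ_z = 1/0.7996 = 1.251; τ^m = 0.72^1.251 = 0.6630.
Surface direct beam = 1370 × 0.7996 × 0.6630 = 726.28 W/m².

726 W/m²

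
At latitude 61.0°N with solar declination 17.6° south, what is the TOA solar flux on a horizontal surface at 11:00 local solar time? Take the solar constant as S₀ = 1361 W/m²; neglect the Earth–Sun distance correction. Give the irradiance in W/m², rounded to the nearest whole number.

Hour angle H = 15° × (11 − 12) = -15.00°.
With φ = 61.0°, δ = -17.6°, H = -15.00°: sin φ sin δ = -0.2645, cos φ cos δ cos H = 0.4464, so cos θ_z = 0.1819.
Top-of-atmosphere irradiance = S₀ cos θ_z = 1361 × 0.1819 = 247.57 W/m².

248 W/m²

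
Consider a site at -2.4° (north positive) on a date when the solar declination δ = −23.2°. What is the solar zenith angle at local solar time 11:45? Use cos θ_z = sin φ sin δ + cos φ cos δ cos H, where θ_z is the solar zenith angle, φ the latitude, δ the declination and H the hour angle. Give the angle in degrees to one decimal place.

Hour angle H = 15° × (11.75 − 12) = -3.75°.
With φ = -2.4°, δ = -23.2°, H = -3.75°: sin φ sin δ = 0.0165, cos φ cos δ cos H = 0.9164, so cos θ_z = 0.9329.
θ_z = arccos(0.9329) = 21.11°.

21.1°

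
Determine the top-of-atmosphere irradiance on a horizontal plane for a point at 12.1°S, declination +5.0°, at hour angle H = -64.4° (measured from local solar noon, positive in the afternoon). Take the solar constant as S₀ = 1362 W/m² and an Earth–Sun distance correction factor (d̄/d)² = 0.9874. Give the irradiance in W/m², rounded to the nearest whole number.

cos θ_z = sin φ sin δ + cos φ cos δ cos H = (-0.2096)(0.0872) + (0.9778)(0.9962)(0.4321) = 0.4026.
Top-of-atmosphere irradiance = S₀ (d̄/d)² cos θ_z = 1362 × 0.9874 × 0.4026 = 541.43 W/m².

541 W/m²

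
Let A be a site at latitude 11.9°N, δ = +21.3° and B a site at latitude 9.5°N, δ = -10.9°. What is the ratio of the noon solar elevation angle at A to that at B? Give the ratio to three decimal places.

1.158

A: 90° − |11.9 − (21.3)| = 80.60°.
B: 90° − |9.5 − (-10.9)| = 69.60°.
Ratio A/B = 80.6000 / 69.6000 = 1.1580.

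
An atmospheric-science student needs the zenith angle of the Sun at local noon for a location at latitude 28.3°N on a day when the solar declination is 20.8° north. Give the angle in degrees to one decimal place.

7.5°

At local solar noon the hour angle is zero, so the zenith angle is |φ − δ| = |28.3° − (20.8°)| = 7.5°.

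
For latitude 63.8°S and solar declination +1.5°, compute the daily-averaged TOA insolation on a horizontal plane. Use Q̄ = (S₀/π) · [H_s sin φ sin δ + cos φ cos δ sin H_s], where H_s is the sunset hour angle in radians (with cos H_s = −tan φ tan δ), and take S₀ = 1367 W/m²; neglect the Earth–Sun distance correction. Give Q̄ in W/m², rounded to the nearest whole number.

176 W/m²

−tan φ tan δ = −(-2.0323)(0.0262) = 0.0532; H_s = arccos(0.0532) = 86.95°. In radians, H_s = 1.5176.
H_s sin φ sin δ = 1.5176 × -0.8973 × 0.0262 = -0.0357.
cos φ cos δ sin H_s = 0.4415 × 0.9997 × 0.9986 = 0.4407.
Q̄ = (1367/π) × (-0.0357 + 0.4407) = 435.13 × 0.4050 = 176.23 W/m².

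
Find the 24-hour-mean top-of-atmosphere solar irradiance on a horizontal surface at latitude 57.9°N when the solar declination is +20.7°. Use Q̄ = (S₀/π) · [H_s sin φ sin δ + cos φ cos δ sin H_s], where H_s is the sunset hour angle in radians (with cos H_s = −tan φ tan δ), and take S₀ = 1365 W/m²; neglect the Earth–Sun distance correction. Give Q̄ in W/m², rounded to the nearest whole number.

461 W/m²

−tan φ tan δ = −(1.5941)(0.3779) = -0.6024; H_s = arccos(-0.6024) = 127.04°. In radians, H_s = 2.2173.
H_s sin φ sin δ = 2.2173 × 0.8471 × 0.3535 = 0.6640.
cos φ cos δ sin H_s = 0.5314 × 0.9354 × 0.7982 = 0.3968.
Q̄ = (1365/π) × (0.6640 + 0.3968) = 434.49 × 1.0608 = 460.91 W/m².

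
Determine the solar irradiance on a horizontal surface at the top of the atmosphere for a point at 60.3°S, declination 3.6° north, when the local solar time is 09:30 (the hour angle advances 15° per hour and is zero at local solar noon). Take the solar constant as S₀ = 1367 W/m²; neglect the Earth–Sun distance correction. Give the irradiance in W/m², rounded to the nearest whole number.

462 W/m²

Hour angle H = 15° × (9.5 − 12) = -37.50°.
cos θ_z = sin φ sin δ + cos φ cos δ cos H = (-0.8686)(0.0628) + (0.4955)(0.9980)(0.7934) = 0.3378.
Top-of-atmosphere irradiance = S₀ cos θ_z = 1367 × 0.3378 = 461.77 W/m².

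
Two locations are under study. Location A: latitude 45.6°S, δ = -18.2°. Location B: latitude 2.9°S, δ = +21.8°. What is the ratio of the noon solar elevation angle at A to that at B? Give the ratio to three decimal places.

A: 90° − |-45.6 − (-18.2)| = 62.60°.
B: 90° − |-2.9 − (21.8)| = 65.30°.
Ratio A/B = 62.6000 / 65.3000 = 0.9587.

0.959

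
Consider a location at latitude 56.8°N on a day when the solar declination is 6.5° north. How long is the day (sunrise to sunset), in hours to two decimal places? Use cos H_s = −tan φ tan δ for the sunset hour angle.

cos H_s = −tan(56.8°) · tan(6.5°) = -0.1741, so H_s = arccos(-0.1741) = 100.03°.
Day length = 2 H_s / 15° h⁻¹ = 200.06° / 15 = 13.337 h.

13.34 hours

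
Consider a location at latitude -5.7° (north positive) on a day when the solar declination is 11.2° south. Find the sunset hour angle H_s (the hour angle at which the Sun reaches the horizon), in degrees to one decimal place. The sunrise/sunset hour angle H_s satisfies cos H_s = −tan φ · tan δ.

The sunset hour angle satisfies cos H_s = −tan φ tan δ = -0.0198, giving H_s = 91.13°.

91.1°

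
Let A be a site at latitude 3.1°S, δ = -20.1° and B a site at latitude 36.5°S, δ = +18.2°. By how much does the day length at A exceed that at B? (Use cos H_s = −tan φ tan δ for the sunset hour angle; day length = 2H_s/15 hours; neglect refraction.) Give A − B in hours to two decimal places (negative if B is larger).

A: H_s = arccos(−tan -3.1° · tan -20.1°) = 91.14°, so 2H_s/15 = 12.1520 h.
B: H_s = arccos(−tan -36.5° · tan 18.2°) = 75.92°, so 2H_s/15 = 10.1227 h.
A − B = 12.1520 − 10.1227 = 2.0293 h.

+2.03 h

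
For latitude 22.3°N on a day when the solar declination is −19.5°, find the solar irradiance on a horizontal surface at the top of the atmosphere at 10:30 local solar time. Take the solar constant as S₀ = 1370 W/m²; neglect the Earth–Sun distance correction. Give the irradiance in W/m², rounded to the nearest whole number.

930 W/m²

Hour angle H = 15° × (10.5 − 12) = -22.50°.
cos θ_z = sin φ sin δ + cos φ cos δ cos H = (0.3795)(-0.3338) + (0.9252)(0.9426)(0.9239) = 0.6791.
Top-of-atmosphere irradiance = S₀ cos θ_z = 1370 × 0.6791 = 930.37 W/m².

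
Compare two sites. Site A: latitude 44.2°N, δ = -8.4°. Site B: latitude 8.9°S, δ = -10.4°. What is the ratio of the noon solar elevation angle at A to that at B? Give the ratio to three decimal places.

0.423

A: 90° − |44.2 − (-8.4)| = 37.40°.
B: 90° − |-8.9 − (-10.4)| = 88.50°.
Ratio A/B = 37.4000 / 88.5000 = 0.4226.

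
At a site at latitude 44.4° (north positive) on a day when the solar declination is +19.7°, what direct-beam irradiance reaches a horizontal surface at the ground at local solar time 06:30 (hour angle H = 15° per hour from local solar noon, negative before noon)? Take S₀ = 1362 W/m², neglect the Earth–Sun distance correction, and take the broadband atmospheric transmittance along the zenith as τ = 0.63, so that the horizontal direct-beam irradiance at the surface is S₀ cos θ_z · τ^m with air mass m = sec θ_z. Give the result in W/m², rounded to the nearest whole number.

106 W/m²

Hour angle H = 15° × (6.5 − 12) = -82.50°.
cos θ_z = sin(44.4°) sin(19.7°) + cos(44.4°) cos(19.7°) cos(-82.50°) = 0.2359 + 0.0878 = 0.3237.
Air mass m = 1/cos θ_z = 1/0.3237 = 3.089; τ^m = 0.63^3.089 = 0.2400.
Surface direct beam = 1362 × 0.3237 × 0.2400 = 105.81 W/m².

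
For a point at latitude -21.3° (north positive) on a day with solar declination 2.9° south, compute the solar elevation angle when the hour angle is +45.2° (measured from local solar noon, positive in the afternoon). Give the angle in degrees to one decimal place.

cos θ_z = sin(-21.3°) sin(-2.9°) + cos(-21.3°) cos(-2.9°) cos(45.20°) = 0.0184 + 0.6557 = 0.6741.
θ_z = arccos(0.6741) = 47.62°, so the elevation is 90° − 47.62° = 42.38°.

42.4°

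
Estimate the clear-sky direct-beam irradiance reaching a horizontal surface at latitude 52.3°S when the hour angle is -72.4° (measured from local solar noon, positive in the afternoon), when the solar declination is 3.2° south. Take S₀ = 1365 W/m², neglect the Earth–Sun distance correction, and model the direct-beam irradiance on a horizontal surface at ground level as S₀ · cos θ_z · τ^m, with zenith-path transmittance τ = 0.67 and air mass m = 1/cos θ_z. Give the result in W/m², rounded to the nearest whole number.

54 W/m²

With φ = -52.3°, δ = -3.2°, H = -72.40°: sin φ sin δ = 0.0442, cos φ cos δ cos H = 0.1846, so cos θ_z = 0.2288.
Air mass m = 1/cos θ_z = 1/0.2288 = 4.371; τ^m = 0.67^4.371 = 0.1737.
Surface direct beam = 1365 × 0.2288 × 0.1737 = 54.25 W/m².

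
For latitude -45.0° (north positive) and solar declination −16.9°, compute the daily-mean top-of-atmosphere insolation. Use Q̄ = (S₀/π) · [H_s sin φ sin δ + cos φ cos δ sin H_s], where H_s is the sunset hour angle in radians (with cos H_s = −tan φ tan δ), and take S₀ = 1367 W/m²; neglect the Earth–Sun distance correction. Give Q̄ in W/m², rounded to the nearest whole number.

The sunset hour angle satisfies cos H_s = −tan φ tan δ = -0.3038, giving H_s = 107.69°. In radians, H_s = 1.8795.
H_s sin φ sin δ = 1.8795 × -0.7071 × -0.2907 = 0.3863.
cos φ cos δ sin H_s = 0.7071 × 0.9568 × 0.9527 = 0.6446.
Q̄ = (1367/π) × (0.3863 + 0.6446) = 435.13 × 1.0309 = 448.58 W/m².

449 W/m²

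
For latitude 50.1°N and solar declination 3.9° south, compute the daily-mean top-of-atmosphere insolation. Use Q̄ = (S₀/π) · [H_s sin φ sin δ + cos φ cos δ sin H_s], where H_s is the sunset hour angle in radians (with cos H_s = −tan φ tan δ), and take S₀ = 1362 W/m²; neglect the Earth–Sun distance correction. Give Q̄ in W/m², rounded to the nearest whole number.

cos H_s = −tan(50.1°) · tan(-3.9°) = 0.0815, so H_s = arccos(0.0815) = 85.33°. In radians, H_s = 1.4893.
H_s sin φ sin δ = 1.4893 × 0.7672 × -0.0680 = -0.0777.
cos φ cos δ sin H_s = 0.6414 × 0.9977 × 0.9967 = 0.6378.
Q̄ = (1362/π) × (-0.0777 + 0.6378) = 433.54 × 0.5601 = 242.83 W/m².

243 W/m²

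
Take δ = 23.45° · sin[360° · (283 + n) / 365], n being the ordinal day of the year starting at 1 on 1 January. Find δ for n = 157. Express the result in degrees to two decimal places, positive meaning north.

+22.54°

360 × (283 + 157) / 365 = 433.973°; sin(433.973°) = 0.9611.
δ = 23.45 × 0.9611 = 22.538° ≈ +22.54°.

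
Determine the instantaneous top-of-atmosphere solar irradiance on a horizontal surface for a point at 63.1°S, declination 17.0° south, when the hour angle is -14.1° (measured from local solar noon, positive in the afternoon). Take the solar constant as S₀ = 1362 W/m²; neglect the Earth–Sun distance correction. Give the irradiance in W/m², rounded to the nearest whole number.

cos θ_z = sin φ sin δ + cos φ cos δ cos H = (-0.8918)(-0.2924) + (0.4524)(0.9563)(0.9699) = 0.6804.
Top-of-atmosphere irradiance = S₀ cos θ_z = 1362 × 0.6804 = 926.70 W/m².

927 W/m²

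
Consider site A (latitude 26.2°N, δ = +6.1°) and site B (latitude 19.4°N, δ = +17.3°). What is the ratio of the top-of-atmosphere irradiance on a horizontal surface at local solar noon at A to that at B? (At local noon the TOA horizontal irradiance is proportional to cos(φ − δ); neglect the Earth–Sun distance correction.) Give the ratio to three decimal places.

A: cos θ_z = cos(26.2° − (6.1°)) = 0.9391.
B: cos θ_z = cos(19.4° − (17.3°)) = 0.9993.
Ratio A/B = 0.9391 / 0.9993 = 0.9398.

0.940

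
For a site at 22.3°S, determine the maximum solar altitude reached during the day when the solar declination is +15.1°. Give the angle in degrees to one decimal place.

At local solar noon the hour angle is zero, so the elevation is 90° − |φ − δ| = 90° − |-22.3° − (15.1°)| = 90° − 37.4° = 52.6°.

52.6°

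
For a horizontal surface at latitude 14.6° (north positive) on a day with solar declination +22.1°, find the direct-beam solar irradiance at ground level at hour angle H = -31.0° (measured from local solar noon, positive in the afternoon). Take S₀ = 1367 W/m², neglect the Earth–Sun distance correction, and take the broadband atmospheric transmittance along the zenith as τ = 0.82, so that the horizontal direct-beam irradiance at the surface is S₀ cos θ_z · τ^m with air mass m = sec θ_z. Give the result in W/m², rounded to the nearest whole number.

938 W/m²

With φ = 14.6°, δ = 22.1°, H = -31.00°: sin φ sin δ = 0.0948, cos φ cos δ cos H = 0.7685, so cos θ_z = 0.8633.
Air mass m = 1/cos θ_z = 1/0.8633 = 1.158; τ^m = 0.82^1.158 = 0.7947.
Surface direct beam = 1367 × 0.8633 × 0.7947 = 937.85 W/m².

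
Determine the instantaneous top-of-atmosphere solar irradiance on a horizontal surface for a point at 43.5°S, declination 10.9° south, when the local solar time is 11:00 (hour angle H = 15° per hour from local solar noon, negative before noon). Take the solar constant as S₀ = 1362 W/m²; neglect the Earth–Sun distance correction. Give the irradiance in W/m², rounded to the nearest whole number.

1114 W/m²

Hour angle H = 15° × (11 − 12) = -15.00°.
With φ = -43.5°, δ = -10.9°, H = -15.00°: sin φ sin δ = 0.1302, cos φ cos δ cos H = 0.6880, so cos θ_z = 0.8182.
Top-of-atmosphere irradiance = S₀ cos θ_z = 1362 × 0.8182 = 1114.39 W/m².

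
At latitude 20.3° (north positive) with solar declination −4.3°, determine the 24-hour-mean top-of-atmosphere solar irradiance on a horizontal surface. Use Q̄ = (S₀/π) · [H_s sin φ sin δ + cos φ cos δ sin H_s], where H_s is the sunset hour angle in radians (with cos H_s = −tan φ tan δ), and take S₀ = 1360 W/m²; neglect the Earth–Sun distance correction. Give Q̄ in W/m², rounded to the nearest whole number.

387 W/m²

The sunset hour angle satisfies cos H_s = −tan φ tan δ = 0.0278, giving H_s = 88.41°. In radians, H_s = 1.5430.
H_s sin φ sin δ = 1.5430 × 0.3469 × -0.0750 = -0.0401.
cos φ cos δ sin H_s = 0.9379 × 0.9972 × 0.9996 = 0.9349.
Q̄ = (1360/π) × (-0.0401 + 0.9349) = 432.90 × 0.8948 = 387.36 W/m².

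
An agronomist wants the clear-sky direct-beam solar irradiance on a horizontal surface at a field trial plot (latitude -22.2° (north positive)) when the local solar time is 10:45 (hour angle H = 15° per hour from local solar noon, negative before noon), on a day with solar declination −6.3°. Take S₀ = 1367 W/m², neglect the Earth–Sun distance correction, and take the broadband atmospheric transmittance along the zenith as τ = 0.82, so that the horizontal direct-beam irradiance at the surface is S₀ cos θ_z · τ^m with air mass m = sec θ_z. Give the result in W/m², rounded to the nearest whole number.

Hour angle H = 15° × (10.75 − 12) = -18.75°.
cos θ_z = sin φ sin δ + cos φ cos δ cos H = (-0.3778)(-0.1097) + (0.9259)(0.9940)(0.9469) = 0.9129.
Air mass m = 1/cos θ_z = 1/0.9129 = 1.095; τ^m = 0.82^1.095 = 0.8047.
Surface direct beam = 1367 × 0.9129 × 0.8047 = 1004.21 W/m².

1004 W/m²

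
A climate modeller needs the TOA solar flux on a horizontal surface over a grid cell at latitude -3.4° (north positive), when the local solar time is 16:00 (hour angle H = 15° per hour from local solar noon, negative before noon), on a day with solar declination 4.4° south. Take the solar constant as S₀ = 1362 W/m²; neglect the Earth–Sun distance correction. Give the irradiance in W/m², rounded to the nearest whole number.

684 W/m²

Hour angle H = 15° × (16 − 12) = 60.00°.
cos θ_z = sin(-3.4°) sin(-4.4°) + cos(-3.4°) cos(-4.4°) cos(60.00°) = 0.0045 + 0.4976 = 0.5021.
Top-of-atmosphere irradiance = S₀ cos θ_z = 1362 × 0.5021 = 683.86 W/m².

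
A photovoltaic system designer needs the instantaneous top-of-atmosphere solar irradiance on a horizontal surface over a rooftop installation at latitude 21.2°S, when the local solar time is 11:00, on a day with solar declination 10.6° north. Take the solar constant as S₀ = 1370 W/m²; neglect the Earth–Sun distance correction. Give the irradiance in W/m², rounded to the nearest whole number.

1122 W/m²

Hour angle H = 15° × (11 − 12) = -15.00°.
With φ = -21.2°, δ = 10.6°, H = -15.00°: sin φ sin δ = -0.0665, cos φ cos δ cos H = 0.8852, so cos θ_z = 0.8187.
Top-of-atmosphere irradiance = S₀ cos θ_z = 1370 × 0.8187 = 1121.62 W/m².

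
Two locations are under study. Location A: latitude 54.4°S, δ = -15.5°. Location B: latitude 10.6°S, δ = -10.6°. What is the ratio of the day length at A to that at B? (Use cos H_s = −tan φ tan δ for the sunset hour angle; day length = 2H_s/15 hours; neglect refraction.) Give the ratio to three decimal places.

A: H_s = arccos(−tan -54.4° · tan -15.5°) = 112.79°, so 2H_s/15 = 15.0387 h.
B: H_s = arccos(−tan -10.6° · tan -10.6°) = 92.01°, so 2H_s/15 = 12.2680 h.
Ratio A/B = 15.0387 / 12.2680 = 1.2258.

1.226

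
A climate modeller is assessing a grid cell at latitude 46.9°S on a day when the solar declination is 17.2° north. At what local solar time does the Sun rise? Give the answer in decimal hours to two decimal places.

−tan φ tan δ = −(-1.0686)(0.3096) = 0.3308; H_s = arccos(0.3308) = 70.68°.
Sunrise is at 12 − H_s/15 = 12 − 4.712 = 7.288 h local solar time.

7.29 h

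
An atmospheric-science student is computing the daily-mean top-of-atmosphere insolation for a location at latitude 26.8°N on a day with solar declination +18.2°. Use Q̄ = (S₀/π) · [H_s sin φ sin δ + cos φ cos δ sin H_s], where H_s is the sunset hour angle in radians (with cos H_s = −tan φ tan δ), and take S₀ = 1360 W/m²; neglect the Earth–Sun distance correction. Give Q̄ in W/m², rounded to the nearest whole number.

−tan φ tan δ = −(0.5051)(0.3288) = -0.1661; H_s = arccos(-0.1661) = 99.56°. In radians, H_s = 1.7376.
H_s sin φ sin δ = 1.7376 × 0.4509 × 0.3123 = 0.2447.
cos φ cos δ sin H_s = 0.8926 × 0.9500 × 0.9861 = 0.8362.
Q̄ = (1360/π) × (0.2447 + 0.8362) = 432.90 × 1.0809 = 467.92 W/m².

468 W/m²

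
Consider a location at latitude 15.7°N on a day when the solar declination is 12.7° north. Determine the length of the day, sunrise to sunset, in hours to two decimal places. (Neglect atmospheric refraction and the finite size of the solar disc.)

12.48 hours

−tan φ tan δ = −(0.2811)(0.2254) = -0.0634; H_s = arccos(-0.0634) = 93.63°.
Day length = 2 H_s / 15° h⁻¹ = 187.26° / 15 = 12.484 h.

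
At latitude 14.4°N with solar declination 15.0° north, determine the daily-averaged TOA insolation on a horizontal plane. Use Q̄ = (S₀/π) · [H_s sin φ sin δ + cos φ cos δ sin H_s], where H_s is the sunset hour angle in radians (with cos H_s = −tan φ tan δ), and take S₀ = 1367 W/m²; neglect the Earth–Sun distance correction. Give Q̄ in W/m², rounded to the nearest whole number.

452 W/m²

cos H_s = −tan(14.4°) · tan(15.0°) = -0.0688, so H_s = arccos(-0.0688) = 93.95°. In radians, H_s = 1.6397.
H_s sin φ sin δ = 1.6397 × 0.2487 × 0.2588 = 0.1055.
cos φ cos δ sin H_s = 0.9686 × 0.9659 × 0.9976 = 0.9333.
Q̄ = (1367/π) × (0.1055 + 0.9333) = 435.13 × 1.0388 = 452.01 W/m².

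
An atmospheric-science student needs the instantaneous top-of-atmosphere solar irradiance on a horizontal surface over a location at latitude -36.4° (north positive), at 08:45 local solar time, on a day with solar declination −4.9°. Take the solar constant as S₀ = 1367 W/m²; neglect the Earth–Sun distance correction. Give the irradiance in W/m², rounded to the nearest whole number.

792 W/m²

Hour angle H = 15° × (8.75 − 12) = -48.75°.
cos θ_z = sin φ sin δ + cos φ cos δ cos H = (-0.5934)(-0.0854) + (0.8049)(0.9963)(0.6593) = 0.5794.
Top-of-atmosphere irradiance = S₀ cos θ_z = 1367 × 0.5794 = 792.04 W/m².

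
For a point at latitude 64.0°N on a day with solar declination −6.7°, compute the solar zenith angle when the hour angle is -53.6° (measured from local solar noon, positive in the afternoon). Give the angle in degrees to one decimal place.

cos θ_z = sin φ sin δ + cos φ cos δ cos H = (0.8988)(-0.1167) + (0.4384)(0.9932)(0.5934) = 0.1535.
θ_z = arccos(0.1535) = 81.17°.

81.2°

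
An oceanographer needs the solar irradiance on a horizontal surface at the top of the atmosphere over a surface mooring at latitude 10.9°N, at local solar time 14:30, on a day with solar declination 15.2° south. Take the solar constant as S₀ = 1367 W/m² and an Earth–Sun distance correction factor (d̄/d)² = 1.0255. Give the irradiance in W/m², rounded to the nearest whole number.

Hour angle H = 15° × (14.5 − 12) = 37.50°.
With φ = 10.9°, δ = -15.2°, H = 37.50°: sin φ sin δ = -0.0496, cos φ cos δ cos H = 0.7518, so cos θ_z = 0.7022.
Top-of-atmosphere irradiance = S₀ (d̄/d)² cos θ_z = 1367 × 1.0255 × 0.7022 = 984.39 W/m².

984 W/m²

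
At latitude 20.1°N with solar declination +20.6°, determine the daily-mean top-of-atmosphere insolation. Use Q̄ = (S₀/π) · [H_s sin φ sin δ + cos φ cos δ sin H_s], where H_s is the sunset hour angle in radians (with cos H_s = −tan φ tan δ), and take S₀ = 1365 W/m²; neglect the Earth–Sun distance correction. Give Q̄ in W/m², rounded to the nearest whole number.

468 W/m²

cos H_s = −tan(20.1°) · tan(20.6°) = -0.1376, so H_s = arccos(-0.1376) = 97.91°. In radians, H_s = 1.7089.
H_s sin φ sin δ = 1.7089 × 0.3437 × 0.3518 = 0.2066.
cos φ cos δ sin H_s = 0.9391 × 0.9361 × 0.9905 = 0.8707.
Q̄ = (1365/π) × (0.2066 + 0.8707) = 434.49 × 1.0773 = 468.08 W/m².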